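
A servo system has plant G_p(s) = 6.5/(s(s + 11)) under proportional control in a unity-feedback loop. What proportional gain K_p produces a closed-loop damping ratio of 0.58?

K_p = 13.8

Closed-loop characteristic equation: s² + 11s + K_p·6.5 = 0.
So ω_n = √(6.5K_p) and 2ζω_n = 11, giving ζ = 11/(2√(6.5K_p)).
Setting ζ = 0.58: √(6.5K_p) = 11/(2·0.58) = 9.483, so K_p = 89.92/6.5 = 13.8.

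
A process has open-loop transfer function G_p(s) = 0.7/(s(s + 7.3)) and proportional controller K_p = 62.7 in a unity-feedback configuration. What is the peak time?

T_p = 0.568 s

From 1 + K_pG_p(s) = 0: s² + 7.3s + 43.89 = 0 ⇒ ω_n = 6.625, ζ = 0.5509.
Damped frequency ω_d = ω_n√(1−ζ²) = 5.529 rad/s, so peak time T_p = π/ω_d = 0.568 s.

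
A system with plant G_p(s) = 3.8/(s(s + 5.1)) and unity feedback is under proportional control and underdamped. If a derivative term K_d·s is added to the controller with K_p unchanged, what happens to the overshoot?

decrease

With PD the characteristic equation becomes s² + (a + K·K_d)s + K·K_p = 0; the damping term grows, ζ rises, overshoot falls.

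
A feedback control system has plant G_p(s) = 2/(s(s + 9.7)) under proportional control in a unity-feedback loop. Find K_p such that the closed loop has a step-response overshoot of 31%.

From %OS = 100·exp(−πζ/√(1−ζ²)) = 31%, ζ = −ln(0.31)/√(π²+ln²(0.31)) = 0.3493.
Characteristic equation s² + 9.7s + 2K_p = 0 gives ζ = 9.7/(2√(2K_p)).
Setting ζ = 0.3493: √(2K_p) = 9.7/(2·0.3493) = 13.88, so K_p = 192.8/2 = 96.4.

K_p = 96.4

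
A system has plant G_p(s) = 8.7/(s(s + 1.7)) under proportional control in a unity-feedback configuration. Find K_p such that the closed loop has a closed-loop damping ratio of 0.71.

Closed-loop characteristic equation: s² + 1.7s + K_p·8.7 = 0.
So ω_n = √(8.7K_p) and 2ζω_n = 1.7, giving ζ = 1.7/(2√(8.7K_p)).
Setting ζ = 0.71: √(8.7K_p) = 1.7/(2·0.71) = 1.197, so K_p = 1.433/8.7 = 0.165.

K_p = 0.165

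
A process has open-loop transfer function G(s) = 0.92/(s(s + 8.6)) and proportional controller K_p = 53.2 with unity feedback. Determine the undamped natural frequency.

ω_n = 7 rad/s

1 + K_p·G(s) = 0 gives s² + 8.6s + 48.94 = 0.
So ω_n² = 48.94 ⇒ ω_n = 6.996 rad/s, and ζ = 8.6/(2ω_n) = 0.615.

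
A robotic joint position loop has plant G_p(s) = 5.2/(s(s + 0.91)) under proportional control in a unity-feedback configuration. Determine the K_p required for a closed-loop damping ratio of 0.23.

Closed-loop characteristic equation: s² + 0.91s + K_p·5.2 = 0.
So ω_n = √(5.2K_p) and 2ζω_n = 0.91, giving ζ = 0.91/(2√(5.2K_p)).
Setting ζ = 0.23: √(5.2K_p) = 0.91/(2·0.23) = 1.978, so K_p = 3.914/5.2 = 0.753.

K_p = 0.753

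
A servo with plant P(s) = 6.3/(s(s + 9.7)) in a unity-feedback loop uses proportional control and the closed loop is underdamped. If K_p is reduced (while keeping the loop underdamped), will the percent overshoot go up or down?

decrease

ζ = 9.7/(2√(6.3K_p)) rises as K_p falls; higher damping means less overshoot.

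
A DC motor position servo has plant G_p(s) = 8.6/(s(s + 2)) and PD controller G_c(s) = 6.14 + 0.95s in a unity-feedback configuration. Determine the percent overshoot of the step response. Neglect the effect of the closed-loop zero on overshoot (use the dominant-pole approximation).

Forward path: (6.14 + 0.95s)·8.6/(s(s+2)). The closed-loop characteristic equation is s² + (2 + 8.6·0.95)s + 8.6·6.14 = 0.
That is s² + 10.17s + 52.8 = 0, so ω_n = 7.267 rad/s and ζ = 10.17/(2·7.267) = 0.6998.
%OS = 100·exp(−πζ/√(1−ζ²)) = 4.61%.

4.61%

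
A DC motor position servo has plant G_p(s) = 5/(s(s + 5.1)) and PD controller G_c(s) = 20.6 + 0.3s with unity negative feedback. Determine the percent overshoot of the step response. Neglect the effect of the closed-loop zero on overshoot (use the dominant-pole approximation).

34%

Forward path: (20.6 + 0.3s)·5/(s(s+5.1)). The closed-loop characteristic equation is s² + (5.1 + 5·0.3)s + 5·20.6 = 0.
That is s² + 6.6s + 103 = 0, so ω_n = 10.15 rad/s and ζ = 6.6/(2·10.15) = 0.3252.
%OS = 100·exp(−πζ/√(1−ζ²)) = 34%.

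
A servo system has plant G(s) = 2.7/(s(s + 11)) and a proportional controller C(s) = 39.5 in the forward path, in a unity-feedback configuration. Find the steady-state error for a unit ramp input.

0.103

The loop has one pole at the origin (type 1). Velocity error constant K_v = lim_{s→0} s·C(s)G(s) = 39.5·2.7/11 = 9.695.
Steady-state error to a unit ramp: e_ss = 1/K_v = 0.103.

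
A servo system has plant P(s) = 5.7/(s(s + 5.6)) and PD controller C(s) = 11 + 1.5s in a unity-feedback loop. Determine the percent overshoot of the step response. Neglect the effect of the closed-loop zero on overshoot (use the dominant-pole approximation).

0.193%

Forward path: (11 + 1.5s)·5.7/(s(s+5.6)). The closed-loop characteristic equation is s² + (5.6 + 5.7·1.5)s + 5.7·11 = 0.
That is s² + 14.15s + 62.7 = 0, so ω_n = 7.918 rad/s and ζ = 14.15/(2·7.918) = 0.8935.
%OS = 100·exp(−πζ/√(1−ζ²)) = 0.193%.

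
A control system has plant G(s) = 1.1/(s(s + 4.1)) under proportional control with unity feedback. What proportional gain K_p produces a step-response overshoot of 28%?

K_p = 27.1

From %OS = 100·exp(−πζ/√(1−ζ²)) = 28%, ζ = −ln(0.28)/√(π²+ln²(0.28)) = 0.3755.
Characteristic equation s² + 4.1s + 1.1K_p = 0 gives ζ = 4.1/(2√(1.1K_p)).
Setting ζ = 0.3755: √(1.1K_p) = 4.1/(2·0.3755) = 5.459, so K_p = 29.8/1.1 = 27.1.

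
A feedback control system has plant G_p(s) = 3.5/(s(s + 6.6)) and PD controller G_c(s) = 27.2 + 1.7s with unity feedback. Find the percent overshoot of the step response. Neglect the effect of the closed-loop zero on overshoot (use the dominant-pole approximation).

7.15%

Forward path: (27.2 + 1.7s)·3.5/(s(s+6.6)). The closed-loop characteristic equation is s² + (6.6 + 3.5·1.7)s + 3.5·27.2 = 0.
That is s² + 12.55s + 95.2 = 0, so ω_n = 9.757 rad/s and ζ = 12.55/(2·9.757) = 0.6431.
%OS = 100·exp(−πζ/√(1−ζ²)) = 7.15%.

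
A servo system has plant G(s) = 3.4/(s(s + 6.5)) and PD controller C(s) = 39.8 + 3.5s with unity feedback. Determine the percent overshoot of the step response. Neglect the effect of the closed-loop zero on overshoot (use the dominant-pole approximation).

1.73%

Forward path: (39.8 + 3.5s)·3.4/(s(s+6.5)). The closed-loop characteristic equation is s² + (6.5 + 3.4·3.5)s + 3.4·39.8 = 0.
That is s² + 18.4s + 135.3 = 0, so ω_n = 11.63 rad/s and ζ = 18.4/(2·11.63) = 0.7909.
%OS = 100·exp(−πζ/√(1−ζ²)) = 1.73%.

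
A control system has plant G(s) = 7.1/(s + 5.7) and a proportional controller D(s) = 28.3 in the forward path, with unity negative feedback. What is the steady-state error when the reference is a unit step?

The loop is type 0. Static position error constant K_pos = D(0)·G(0) = 28.3·1.246 = 35.25.
Steady-state error to a unit step: e_ss = 1/(1+K_pos) = 1/36.25 = 0.0276.

0.0276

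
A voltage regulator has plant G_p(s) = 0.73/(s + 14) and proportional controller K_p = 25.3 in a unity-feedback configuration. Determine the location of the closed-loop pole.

s = -32.47

Closed-loop transfer function: T(s) = K_p·G_p(s)/(1 + K_p·G_p(s)) = 18.47/(s + 14 + 18.47) = 18.47/(s + 32.47).
The closed-loop pole is at s = −32.47.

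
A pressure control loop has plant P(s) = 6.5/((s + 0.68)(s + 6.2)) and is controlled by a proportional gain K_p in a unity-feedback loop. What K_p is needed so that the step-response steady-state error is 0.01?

For a type-0 loop with proportional control, e_ss = 1/(1 + K_p·P(0)).
P(0) = 1.542. Require 1/(1 + K_p·1.542) = 0.01, so 1 + 1.542·K_p = 100.
K_p = (100 − 1)/1.542 = 64.2.

K_p = 64.2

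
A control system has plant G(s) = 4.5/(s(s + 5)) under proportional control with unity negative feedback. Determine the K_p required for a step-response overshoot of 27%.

From %OS = 100·exp(−πζ/√(1−ζ²)) = 27%, ζ = −ln(0.27)/√(π²+ln²(0.27)) = 0.3847.
Characteristic equation s² + 5s + 4.5K_p = 0 gives ζ = 5/(2√(4.5K_p)).
Setting ζ = 0.3847: √(4.5K_p) = 5/(2·0.3847) = 6.499, so K_p = 42.23/4.5 = 9.38.

K_p = 9.38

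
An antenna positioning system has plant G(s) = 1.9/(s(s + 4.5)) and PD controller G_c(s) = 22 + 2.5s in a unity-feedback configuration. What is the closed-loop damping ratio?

ζ = 0.715

Forward path: (22 + 2.5s)·1.9/(s(s+4.5)). The closed-loop characteristic equation is s² + (4.5 + 1.9·2.5)s + 1.9·22 = 0.
That is s² + 9.25s + 41.8 = 0, so ω_n = 6.465 rad/s and ζ = 9.25/(2·6.465) = 0.7154.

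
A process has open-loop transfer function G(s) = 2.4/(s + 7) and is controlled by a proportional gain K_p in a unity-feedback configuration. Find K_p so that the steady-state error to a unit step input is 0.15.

K_p = 16.5

For a type-0 loop with proportional control, e_ss = 1/(1 + K_p·G(0)).
G(0) = 0.3429. Require 1/(1 + K_p·0.3429) = 0.15, so 1 + 0.3429·K_p = 6.667.
K_p = (6.667 − 1)/0.3429 = 16.5.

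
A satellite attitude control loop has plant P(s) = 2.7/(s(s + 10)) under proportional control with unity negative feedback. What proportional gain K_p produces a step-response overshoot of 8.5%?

From %OS = 100·exp(−πζ/√(1−ζ²)) = 8.5%, ζ = −ln(0.085)/√(π²+ln²(0.085)) = 0.6173.
Characteristic equation s² + 10s + 2.7K_p = 0 gives ζ = 10/(2√(2.7K_p)).
Setting ζ = 0.6173: √(2.7K_p) = 10/(2·0.6173) = 8.1, so K_p = 65.6/2.7 = 24.3.

K_p = 24.3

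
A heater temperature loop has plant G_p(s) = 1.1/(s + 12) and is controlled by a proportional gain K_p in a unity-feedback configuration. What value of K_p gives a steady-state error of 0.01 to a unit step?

For a type-0 loop with proportional control, e_ss = 1/(1 + K_p·G_p(0)).
G_p(0) = 0.09167. Require 1/(1 + K_p·0.09167) = 0.01, so 1 + 0.09167·K_p = 100.
K_p = (100 − 1)/0.09167 = 1080.

K_p = 1080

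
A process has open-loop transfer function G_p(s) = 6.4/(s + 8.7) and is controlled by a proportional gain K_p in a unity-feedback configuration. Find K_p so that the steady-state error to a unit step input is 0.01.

K_p = 135

For a type-0 loop with proportional control, e_ss = 1/(1 + K_p·G_p(0)).
G_p(0) = 0.7356. Require 1/(1 + K_p·0.7356) = 0.01, so 1 + 0.7356·K_p = 100.
K_p = (100 − 1)/0.7356 = 135.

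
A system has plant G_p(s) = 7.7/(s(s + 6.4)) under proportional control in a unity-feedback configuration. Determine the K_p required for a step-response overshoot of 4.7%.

K_p = 2.73

From %OS = 100·exp(−πζ/√(1−ζ²)) = 4.7%, ζ = −ln(0.047)/√(π²+ln²(0.047)) = 0.6975.
Characteristic equation s² + 6.4s + 7.7K_p = 0 gives ζ = 6.4/(2√(7.7K_p)).
Setting ζ = 0.6975: √(7.7K_p) = 6.4/(2·0.6975) = 4.588, so K_p = 21.05/7.7 = 2.73.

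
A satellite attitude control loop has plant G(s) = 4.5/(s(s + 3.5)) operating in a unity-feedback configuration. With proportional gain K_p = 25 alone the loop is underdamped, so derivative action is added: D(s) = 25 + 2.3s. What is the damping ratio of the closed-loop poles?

ζ = 0.653

Forward path: (25 + 2.3s)·4.5/(s(s+3.5)). The closed-loop characteristic equation is s² + (3.5 + 4.5·2.3)s + 4.5·25 = 0.
That is s² + 13.85s + 112.5 = 0, so ω_n = 10.61 rad/s and ζ = 13.85/(2·10.61) = 0.6529.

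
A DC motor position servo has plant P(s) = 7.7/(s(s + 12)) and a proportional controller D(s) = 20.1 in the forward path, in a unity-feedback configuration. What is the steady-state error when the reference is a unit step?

The open loop D(s)P(s) has a pole at the origin (type 1), so the static position error constant is infinite and e_ss = 1/(1+∞) = 0.

0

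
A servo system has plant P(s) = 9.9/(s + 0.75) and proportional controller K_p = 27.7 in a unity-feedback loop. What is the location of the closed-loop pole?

s = -275

Closed-loop transfer function: T(s) = K_p·P(s)/(1 + K_p·P(s)) = 274.2/(s + 0.75 + 274.2) = 274.2/(s + 275).
The closed-loop pole is at s = −275.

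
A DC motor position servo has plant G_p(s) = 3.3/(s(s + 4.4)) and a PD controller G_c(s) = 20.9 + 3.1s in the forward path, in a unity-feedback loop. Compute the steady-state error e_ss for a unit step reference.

The open loop G_c(s)G_p(s) has a pole at the origin (type 1), so the static position error constant is infinite and e_ss = 1/(1+∞) = 0.

0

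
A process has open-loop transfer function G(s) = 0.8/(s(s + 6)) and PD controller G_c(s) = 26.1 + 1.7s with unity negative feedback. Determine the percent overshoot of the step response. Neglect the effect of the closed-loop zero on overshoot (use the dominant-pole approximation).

Forward path: (26.1 + 1.7s)·0.8/(s(s+6)). The closed-loop characteristic equation is s² + (6 + 0.8·1.7)s + 0.8·26.1 = 0.
That is s² + 7.36s + 20.88 = 0, so ω_n = 4.569 rad/s and ζ = 7.36/(2·4.569) = 0.8053.
%OS = 100·exp(−πζ/√(1−ζ²)) = 1.4%.

1.4%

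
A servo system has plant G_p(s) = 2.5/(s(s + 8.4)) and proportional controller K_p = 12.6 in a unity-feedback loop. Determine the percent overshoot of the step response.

2.89%

Closed-loop characteristic equation: s² + 8.4s + 31.5 = 0, so ω_n = 5.612 rad/s and ζ = 8.4/(2·5.612) = 0.7483.
%OS = 100·exp(−πζ/√(1−ζ²)) = 100·exp(−π·0.7483/√0.44) = 2.89%.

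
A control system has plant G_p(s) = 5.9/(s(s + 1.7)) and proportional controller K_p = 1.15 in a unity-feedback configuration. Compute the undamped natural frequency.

ω_n = 2.6 rad/s

With unity feedback the closed-loop characteristic equation is s² + 1.7s + 1.15·5.9 = s² + 1.7s + 6.785 = 0.
Matching s² + 2ζω_n s + ω_n²: ω_n = √6.785 = 2.605 rad/s and 2ζω_n = 1.7, so ζ = 1.7/(2·2.605) = 0.326.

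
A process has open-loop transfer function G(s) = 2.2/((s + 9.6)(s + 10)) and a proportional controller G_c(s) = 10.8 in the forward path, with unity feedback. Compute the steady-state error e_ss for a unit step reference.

The loop is type 0. Static position error constant K_pos = G_c(0)·G(0) = 10.8·0.02292 = 0.2475.
Steady-state error to a unit step: e_ss = 1/(1+K_pos) = 1/1.248 = 0.802.

0.802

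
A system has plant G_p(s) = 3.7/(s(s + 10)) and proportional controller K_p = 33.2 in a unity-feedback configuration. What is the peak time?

T_p = 0.318 s

From 1 + K_pG_p(s) = 0: s² + 10s + 122.8 = 0 ⇒ ω_n = 11.08, ζ = 0.4511.
Damped frequency ω_d = ω_n√(1−ζ²) = 9.891 rad/s, so peak time T_p = π/ω_d = 0.318 s.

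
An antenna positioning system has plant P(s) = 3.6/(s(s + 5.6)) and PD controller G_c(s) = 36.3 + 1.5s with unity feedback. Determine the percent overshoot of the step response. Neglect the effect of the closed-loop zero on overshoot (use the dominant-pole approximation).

Forward path: (36.3 + 1.5s)·3.6/(s(s+5.6)). The closed-loop characteristic equation is s² + (5.6 + 3.6·1.5)s + 3.6·36.3 = 0.
That is s² + 11s + 130.7 = 0, so ω_n = 11.43 rad/s and ζ = 11/(2·11.43) = 0.4811.
%OS = 100·exp(−πζ/√(1−ζ²)) = 17.8%.

17.8%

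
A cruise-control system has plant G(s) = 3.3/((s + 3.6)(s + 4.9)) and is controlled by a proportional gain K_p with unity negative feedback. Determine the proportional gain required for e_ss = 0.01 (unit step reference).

For a type-0 loop with proportional control, e_ss = 1/(1 + K_p·G(0)).
G(0) = 0.1871. Require 1/(1 + K_p·0.1871) = 0.01, so 1 + 0.1871·K_p = 100.
K_p = (100 − 1)/0.1871 = 529.

K_p = 529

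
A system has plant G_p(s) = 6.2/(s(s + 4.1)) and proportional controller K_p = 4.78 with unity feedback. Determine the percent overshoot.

The closed-loop denominator s² + 4.1s + 29.64 gives ω_n = √29.64 = 5.444 and ζ = 4.1/(2ω_n) = 0.3766.
%OS = 100·exp(−πζ/√(1−ζ²)) = 100·exp(−π·0.3766/√0.8582) = 27.9%.

27.9%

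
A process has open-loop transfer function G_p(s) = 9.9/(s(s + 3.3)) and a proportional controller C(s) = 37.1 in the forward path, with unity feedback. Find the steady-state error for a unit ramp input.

0.00898

The loop has one pole at the origin (type 1). Velocity error constant K_v = lim_{s→0} s·C(s)G_p(s) = 37.1·9.9/3.3 = 111.3.
Steady-state error to a unit ramp: e_ss = 1/K_v = 0.00898.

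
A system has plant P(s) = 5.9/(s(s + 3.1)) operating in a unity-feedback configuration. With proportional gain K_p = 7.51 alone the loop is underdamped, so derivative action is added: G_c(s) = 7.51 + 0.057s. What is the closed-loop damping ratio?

ζ = 0.258

Forward path: (7.51 + 0.057s)·5.9/(s(s+3.1)). The closed-loop characteristic equation is s² + (3.1 + 5.9·0.057)s + 5.9·7.51 = 0.
That is s² + 3.436s + 44.31 = 0, so ω_n = 6.657 rad/s and ζ = 3.436/(2·6.657) = 0.2581.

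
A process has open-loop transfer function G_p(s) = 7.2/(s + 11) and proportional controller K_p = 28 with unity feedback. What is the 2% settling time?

Closed-loop transfer function: T(s) = K_p·G_p(s)/(1 + K_p·G_p(s)) = 201.6/(s + 11 + 201.6) = 201.6/(s + 212.6).
Time constant τ = 1/212.6 = 0.004704 s, so the 2% settling time is about 4τ = 0.0188 s.

T_s ≈ 0.0188 s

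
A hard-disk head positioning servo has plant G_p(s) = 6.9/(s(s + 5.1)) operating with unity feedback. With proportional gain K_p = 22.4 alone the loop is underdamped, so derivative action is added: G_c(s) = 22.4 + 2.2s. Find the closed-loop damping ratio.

Forward path: (22.4 + 2.2s)·6.9/(s(s+5.1)). The closed-loop characteristic equation is s² + (5.1 + 6.9·2.2)s + 6.9·22.4 = 0.
That is s² + 20.28s + 154.6 = 0, so ω_n = 12.43 rad/s and ζ = 20.28/(2·12.43) = 0.8156.

ζ = 0.816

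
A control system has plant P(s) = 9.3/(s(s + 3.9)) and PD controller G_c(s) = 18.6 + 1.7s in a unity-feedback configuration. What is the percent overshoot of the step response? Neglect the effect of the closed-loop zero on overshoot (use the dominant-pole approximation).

2.86%

Forward path: (18.6 + 1.7s)·9.3/(s(s+3.9)). The closed-loop characteristic equation is s² + (3.9 + 9.3·1.7)s + 9.3·18.6 = 0.
That is s² + 19.71s + 173 = 0, so ω_n = 13.15 rad/s and ζ = 19.71/(2·13.15) = 0.7493.
%OS = 100·exp(−πζ/√(1−ζ²)) = 2.86%.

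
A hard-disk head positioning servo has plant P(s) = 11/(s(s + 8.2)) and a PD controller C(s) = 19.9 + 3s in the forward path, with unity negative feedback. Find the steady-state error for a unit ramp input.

0.0375

The loop has one pole at the origin (type 1). Velocity error constant K_v = lim_{s→0} s·C(s)P(s) = 19.9·11/8.2 = 26.7.
Steady-state error to a unit ramp: e_ss = 1/K_v = 0.0375.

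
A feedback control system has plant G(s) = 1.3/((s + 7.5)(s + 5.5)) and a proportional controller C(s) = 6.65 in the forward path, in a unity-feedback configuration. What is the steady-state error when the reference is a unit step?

The loop is type 0. Static position error constant K_pos = C(0)·G(0) = 6.65·0.03152 = 0.2096.
Steady-state error to a unit step: e_ss = 1/(1+K_pos) = 1/1.21 = 0.827.

0.827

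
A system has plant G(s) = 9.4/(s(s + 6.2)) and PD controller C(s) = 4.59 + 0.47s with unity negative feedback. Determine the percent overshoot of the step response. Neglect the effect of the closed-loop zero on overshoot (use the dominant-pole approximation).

1.34%

Forward path: (4.59 + 0.47s)·9.4/(s(s+6.2)). The closed-loop characteristic equation is s² + (6.2 + 9.4·0.47)s + 9.4·4.59 = 0.
That is s² + 10.62s + 43.15 = 0, so ω_n = 6.569 rad/s and ζ = 10.62/(2·6.569) = 0.8082.
%OS = 100·exp(−πζ/√(1−ζ²)) = 1.34%.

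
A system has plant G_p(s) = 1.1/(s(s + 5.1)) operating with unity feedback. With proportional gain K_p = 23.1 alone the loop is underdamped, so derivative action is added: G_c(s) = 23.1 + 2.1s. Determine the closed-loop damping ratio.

Forward path: (23.1 + 2.1s)·1.1/(s(s+5.1)). The closed-loop characteristic equation is s² + (5.1 + 1.1·2.1)s + 1.1·23.1 = 0.
That is s² + 7.41s + 25.41 = 0, so ω_n = 5.041 rad/s and ζ = 7.41/(2·5.041) = 0.735.

ζ = 0.735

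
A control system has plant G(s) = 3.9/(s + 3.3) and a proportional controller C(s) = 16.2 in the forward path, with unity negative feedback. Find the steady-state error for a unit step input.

The loop is type 0. Static position error constant K_pos = C(0)·G(0) = 16.2·1.182 = 19.15.
Steady-state error to a unit step: e_ss = 1/(1+K_pos) = 1/20.15 = 0.0496.

0.0496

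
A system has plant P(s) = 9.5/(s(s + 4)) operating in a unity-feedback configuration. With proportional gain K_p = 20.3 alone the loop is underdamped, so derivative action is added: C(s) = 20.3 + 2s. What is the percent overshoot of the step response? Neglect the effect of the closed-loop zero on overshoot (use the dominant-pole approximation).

Forward path: (20.3 + 2s)·9.5/(s(s+4)). The closed-loop characteristic equation is s² + (4 + 9.5·2)s + 9.5·20.3 = 0.
That is s² + 23s + 192.8 = 0, so ω_n = 13.89 rad/s and ζ = 23/(2·13.89) = 0.8281.
%OS = 100·exp(−πζ/√(1−ζ²)) = 0.965%.

0.965%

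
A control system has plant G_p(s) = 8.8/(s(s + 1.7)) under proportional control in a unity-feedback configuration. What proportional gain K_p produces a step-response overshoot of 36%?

K_p = 0.858

From %OS = 100·exp(−πζ/√(1−ζ²)) = 36%, ζ = −ln(0.36)/√(π²+ln²(0.36)) = 0.3093.
Characteristic equation s² + 1.7s + 8.8K_p = 0 gives ζ = 1.7/(2√(8.8K_p)).
Setting ζ = 0.3093: √(8.8K_p) = 1.7/(2·0.3093) = 2.749, so K_p = 7.554/8.8 = 0.858.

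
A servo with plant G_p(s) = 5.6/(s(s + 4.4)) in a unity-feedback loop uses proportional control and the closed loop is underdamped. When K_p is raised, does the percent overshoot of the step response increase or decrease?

increase

ζ = 4.4/(2√(5.6K_p)) decreases as K_p grows; lower damping means more overshoot.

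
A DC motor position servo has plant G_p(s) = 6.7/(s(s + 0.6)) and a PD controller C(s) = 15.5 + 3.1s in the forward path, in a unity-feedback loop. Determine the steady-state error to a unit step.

The open loop C(s)G_p(s) has a pole at the origin (type 1), so the static position error constant is infinite and e_ss = 1/(1+∞) = 0.

0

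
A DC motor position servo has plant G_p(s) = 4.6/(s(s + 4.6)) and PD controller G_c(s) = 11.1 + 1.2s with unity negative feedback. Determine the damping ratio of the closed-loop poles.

Forward path: (11.1 + 1.2s)·4.6/(s(s+4.6)). The closed-loop characteristic equation is s² + (4.6 + 4.6·1.2)s + 4.6·11.1 = 0.
That is s² + 10.12s + 51.06 = 0, so ω_n = 7.146 rad/s and ζ = 10.12/(2·7.146) = 0.7081.

ζ = 0.708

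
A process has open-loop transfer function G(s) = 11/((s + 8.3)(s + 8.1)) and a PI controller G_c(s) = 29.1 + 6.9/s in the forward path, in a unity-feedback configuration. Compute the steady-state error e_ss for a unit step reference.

0

The open loop G_c(s)G(s) has a pole at the origin (type 1), so the static position error constant is infinite and e_ss = 1/(1+∞) = 0.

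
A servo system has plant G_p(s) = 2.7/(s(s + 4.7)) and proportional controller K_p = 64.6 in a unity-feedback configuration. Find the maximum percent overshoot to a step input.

56.7%

From 1 + K_pG_p(s) = 0: s² + 4.7s + 174.4 = 0 ⇒ ω_n = 13.21, ζ = 0.1779.
%OS = 100·exp(−πζ/√(1−ζ²)) = 100·exp(−π·0.1779/√0.9683) = 56.7%.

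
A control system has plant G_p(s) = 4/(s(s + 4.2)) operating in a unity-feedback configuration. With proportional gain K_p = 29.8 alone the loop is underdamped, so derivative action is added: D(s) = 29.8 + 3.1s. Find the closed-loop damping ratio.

Forward path: (29.8 + 3.1s)·4/(s(s+4.2)). The closed-loop characteristic equation is s² + (4.2 + 4·3.1)s + 4·29.8 = 0.
That is s² + 16.6s + 119.2 = 0, so ω_n = 10.92 rad/s and ζ = 16.6/(2·10.92) = 0.7602.

ζ = 0.76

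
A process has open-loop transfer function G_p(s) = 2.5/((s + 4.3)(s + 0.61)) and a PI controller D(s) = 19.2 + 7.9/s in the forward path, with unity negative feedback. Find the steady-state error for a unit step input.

The open loop D(s)G_p(s) has a pole at the origin (type 1), so the static position error constant is infinite and e_ss = 1/(1+∞) = 0.

0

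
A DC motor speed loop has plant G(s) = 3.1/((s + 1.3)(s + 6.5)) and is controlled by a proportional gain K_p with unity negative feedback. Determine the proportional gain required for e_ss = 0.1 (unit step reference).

For a type-0 loop with proportional control, e_ss = 1/(1 + K_p·G(0)).
G(0) = 0.3669. Require 1/(1 + K_p·0.3669) = 0.1, so 1 + 0.3669·K_p = 10.
K_p = (10 − 1)/0.3669 = 24.5.

K_p = 24.5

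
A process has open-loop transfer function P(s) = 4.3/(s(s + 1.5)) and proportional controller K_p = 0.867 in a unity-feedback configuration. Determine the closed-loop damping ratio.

ζ = 0.388

With unity feedback the closed-loop characteristic equation is s² + 1.5s + 0.867·4.3 = s² + 1.5s + 3.728 = 0.
So ω_n² = 3.728 ⇒ ω_n = 1.931 rad/s, and ζ = 1.5/(2ω_n) = 0.388.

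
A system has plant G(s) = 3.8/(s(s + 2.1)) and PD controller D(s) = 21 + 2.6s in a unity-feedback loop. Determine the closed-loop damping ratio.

Forward path: (21 + 2.6s)·3.8/(s(s+2.1)). The closed-loop characteristic equation is s² + (2.1 + 3.8·2.6)s + 3.8·21 = 0.
That is s² + 11.98s + 79.8 = 0, so ω_n = 8.933 rad/s and ζ = 11.98/(2·8.933) = 0.6705.

ζ = 0.671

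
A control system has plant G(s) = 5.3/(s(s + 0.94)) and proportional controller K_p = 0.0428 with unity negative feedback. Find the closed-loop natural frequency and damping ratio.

With unity feedback the closed-loop characteristic equation is s² + 0.94s + 0.0428·5.3 = s² + 0.94s + 0.2268 = 0.
So ω_n² = 0.2268 ⇒ ω_n = 0.4763 rad/s, and ζ = 0.94/(2ω_n) = 0.987.

ω_n = 0.476 rad/s, ζ = 0.987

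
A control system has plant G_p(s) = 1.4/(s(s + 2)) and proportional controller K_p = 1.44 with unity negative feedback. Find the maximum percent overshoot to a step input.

4.43%

The closed-loop denominator s² + 2s + 2.016 gives ω_n = √2.016 = 1.42 and ζ = 2/(2ω_n) = 0.7043.
%OS = 100·exp(−πζ/√(1−ζ²)) = 100·exp(−π·0.7043/√0.504) = 4.43%.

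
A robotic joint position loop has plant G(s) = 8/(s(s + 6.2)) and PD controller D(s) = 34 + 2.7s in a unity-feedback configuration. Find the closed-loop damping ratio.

Forward path: (34 + 2.7s)·8/(s(s+6.2)). The closed-loop characteristic equation is s² + (6.2 + 8·2.7)s + 8·34 = 0.
That is s² + 27.8s + 272 = 0, so ω_n = 16.49 rad/s and ζ = 27.8/(2·16.49) = 0.8428.

ζ = 0.843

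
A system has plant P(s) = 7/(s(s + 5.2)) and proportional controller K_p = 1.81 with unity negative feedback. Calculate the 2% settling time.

T_s ≈ 1.54 s

Closed-loop characteristic equation: s² + 5.2s + 12.67 = 0, so ω_n = 3.559 rad/s and ζ = 5.2/(2·3.559) = 0.7304.
2% settling time T_s ≈ 4/(ζω_n) = 4/2.6 = 1.54 s.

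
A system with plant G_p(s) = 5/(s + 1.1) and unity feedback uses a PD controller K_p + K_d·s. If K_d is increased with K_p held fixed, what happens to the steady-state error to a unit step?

unchanged

At s = 0 the derivative term contributes nothing: C(0) = K_p regardless of K_d, so K_pos = K_p·G_p(0) and e_ss are unchanged.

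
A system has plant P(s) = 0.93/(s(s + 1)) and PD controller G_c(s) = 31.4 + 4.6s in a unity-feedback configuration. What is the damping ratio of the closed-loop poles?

Forward path: (31.4 + 4.6s)·0.93/(s(s+1)). The closed-loop characteristic equation is s² + (1 + 0.93·4.6)s + 0.93·31.4 = 0.
That is s² + 5.278s + 29.2 = 0, so ω_n = 5.404 rad/s and ζ = 5.278/(2·5.404) = 0.4884.

ζ = 0.488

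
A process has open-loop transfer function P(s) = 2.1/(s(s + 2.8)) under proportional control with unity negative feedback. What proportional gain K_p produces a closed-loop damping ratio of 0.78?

Closed-loop characteristic equation: s² + 2.8s + K_p·2.1 = 0.
So ω_n = √(2.1K_p) and 2ζω_n = 2.8, giving ζ = 2.8/(2√(2.1K_p)).
Setting ζ = 0.78: √(2.1K_p) = 2.8/(2·0.78) = 1.795, so K_p = 3.222/2.1 = 1.53.

K_p = 1.53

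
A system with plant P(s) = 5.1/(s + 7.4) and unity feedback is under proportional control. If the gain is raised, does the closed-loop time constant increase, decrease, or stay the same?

Closed-loop pole is at s = −(7.4+K_p·5.1); larger K_p moves it further left, so τ = 1/(7.4+K_p·5.1) decreases.

decrease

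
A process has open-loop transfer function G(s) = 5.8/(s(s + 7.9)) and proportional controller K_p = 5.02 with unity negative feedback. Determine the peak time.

Closed-loop characteristic equation: s² + 7.9s + 29.12 = 0, so ω_n = 5.396 rad/s and ζ = 7.9/(2·5.396) = 0.732.
Damped frequency ω_d = ω_n√(1−ζ²) = 3.676 rad/s, so peak time T_p = π/ω_d = 0.855 s.

T_p = 0.855 s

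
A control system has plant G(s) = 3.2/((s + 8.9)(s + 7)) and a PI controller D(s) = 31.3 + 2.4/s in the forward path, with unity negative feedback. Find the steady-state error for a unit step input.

0

The open loop D(s)G(s) has a pole at the origin (type 1), so the static position error constant is infinite and e_ss = 1/(1+∞) = 0.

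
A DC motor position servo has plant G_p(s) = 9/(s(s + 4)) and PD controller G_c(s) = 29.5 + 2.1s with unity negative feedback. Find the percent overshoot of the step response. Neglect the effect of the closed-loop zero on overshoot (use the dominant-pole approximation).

4.49%

Forward path: (29.5 + 2.1s)·9/(s(s+4)). The closed-loop characteristic equation is s² + (4 + 9·2.1)s + 9·29.5 = 0.
That is s² + 22.9s + 265.5 = 0, so ω_n = 16.29 rad/s and ζ = 22.9/(2·16.29) = 0.7027.
%OS = 100·exp(−πζ/√(1−ζ²)) = 4.49%.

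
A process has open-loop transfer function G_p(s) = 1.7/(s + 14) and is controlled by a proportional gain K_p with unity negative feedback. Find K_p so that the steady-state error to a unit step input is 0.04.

K_p = 198

The loop is type 0, so e_ss(step) = 1/(1 + K_pos) with K_pos = K_p·G_p(0).
G_p(0) = 0.1214. Require 1/(1 + K_p·0.1214) = 0.04, so 1 + 0.1214·K_p = 25.
K_p = (25 − 1)/0.1214 = 198.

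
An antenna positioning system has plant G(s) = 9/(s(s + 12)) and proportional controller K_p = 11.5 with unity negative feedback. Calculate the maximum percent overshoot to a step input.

10.1%

From 1 + K_pG(s) = 0: s² + 12s + 103.5 = 0 ⇒ ω_n = 10.17, ζ = 0.5898.
%OS = 100·exp(−πζ/√(1−ζ²)) = 100·exp(−π·0.5898/√0.6522) = 10.1%.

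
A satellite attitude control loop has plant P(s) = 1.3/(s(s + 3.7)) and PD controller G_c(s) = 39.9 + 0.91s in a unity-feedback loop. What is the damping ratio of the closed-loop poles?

Forward path: (39.9 + 0.91s)·1.3/(s(s+3.7)). The closed-loop characteristic equation is s² + (3.7 + 1.3·0.91)s + 1.3·39.9 = 0.
That is s² + 4.883s + 51.87 = 0, so ω_n = 7.202 rad/s and ζ = 4.883/(2·7.202) = 0.339.

ζ = 0.339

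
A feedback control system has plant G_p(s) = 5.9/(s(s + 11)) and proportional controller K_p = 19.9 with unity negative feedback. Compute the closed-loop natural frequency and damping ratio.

ω_n = 10.8 rad/s, ζ = 0.508

The closed-loop denominator is s(s+11) + 19.9·5.9 = s² + 11s + 117.4.
Matching s² + 2ζω_n s + ω_n²: ω_n = √117.4 = 10.84 rad/s and 2ζω_n = 11, so ζ = 11/(2·10.84) = 0.508.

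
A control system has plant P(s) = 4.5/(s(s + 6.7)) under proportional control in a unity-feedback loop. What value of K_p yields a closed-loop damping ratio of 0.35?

K_p = 20.4

Closed-loop characteristic equation: s² + 6.7s + K_p·4.5 = 0.
So ω_n = √(4.5K_p) and 2ζω_n = 6.7, giving ζ = 6.7/(2√(4.5K_p)).
Setting ζ = 0.35: √(4.5K_p) = 6.7/(2·0.35) = 9.571, so K_p = 91.61/4.5 = 20.4.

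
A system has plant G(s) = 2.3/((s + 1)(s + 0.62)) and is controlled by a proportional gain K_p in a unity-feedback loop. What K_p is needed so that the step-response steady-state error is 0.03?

K_p = 8.72

Steady-state error for a unit step on this type-0 loop is 1/(1 + K_p·G(0)).
G(0) = 3.71. Require 1/(1 + K_p·3.71) = 0.03, so 1 + 3.71·K_p = 33.33.
K_p = (33.33 − 1)/3.71 = 8.72.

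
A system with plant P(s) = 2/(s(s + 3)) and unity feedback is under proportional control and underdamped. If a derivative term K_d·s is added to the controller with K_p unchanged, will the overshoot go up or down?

decrease

With PD the characteristic equation becomes s² + (a + K·K_d)s + K·K_p = 0; the damping term grows, ζ rises, overshoot falls.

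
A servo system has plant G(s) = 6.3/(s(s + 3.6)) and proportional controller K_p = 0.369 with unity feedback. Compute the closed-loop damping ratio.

1 + K_p·G(s) = 0 gives s² + 3.6s + 2.325 = 0.
So ω_n² = 2.325 ⇒ ω_n = 1.525 rad/s, and ζ = 3.6/(2ω_n) = 1.18.

ζ = 1.18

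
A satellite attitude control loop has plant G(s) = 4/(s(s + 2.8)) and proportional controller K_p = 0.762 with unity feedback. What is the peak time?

The closed-loop denominator s² + 2.8s + 3.048 gives ω_n = √3.048 = 1.746 and ζ = 2.8/(2ω_n) = 0.8019.
Damped frequency ω_d = ω_n√(1−ζ²) = 1.043 rad/s, so peak time T_p = π/ω_d = 3.01 s.

T_p = 3.01 s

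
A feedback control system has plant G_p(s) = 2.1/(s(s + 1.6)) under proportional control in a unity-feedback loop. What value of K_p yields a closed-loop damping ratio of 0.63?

K_p = 0.768

Closed-loop characteristic equation: s² + 1.6s + K_p·2.1 = 0.
So ω_n = √(2.1K_p) and 2ζω_n = 1.6, giving ζ = 1.6/(2√(2.1K_p)).
Setting ζ = 0.63: √(2.1K_p) = 1.6/(2·0.63) = 1.27, so K_p = 1.612/2.1 = 0.768.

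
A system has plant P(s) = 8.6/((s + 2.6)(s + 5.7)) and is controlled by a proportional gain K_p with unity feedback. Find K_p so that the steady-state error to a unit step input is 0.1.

K_p = 15.5

Steady-state error for a unit step on this type-0 loop is 1/(1 + K_p·P(0)).
P(0) = 0.5803. Require 1/(1 + K_p·0.5803) = 0.1, so 1 + 0.5803·K_p = 10.
K_p = (10 − 1)/0.5803 = 15.5.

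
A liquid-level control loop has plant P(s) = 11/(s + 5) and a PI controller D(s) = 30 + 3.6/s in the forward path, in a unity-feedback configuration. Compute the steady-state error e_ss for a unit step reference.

0

The open loop D(s)P(s) has a pole at the origin (type 1), so the static position error constant is infinite and e_ss = 1/(1+∞) = 0.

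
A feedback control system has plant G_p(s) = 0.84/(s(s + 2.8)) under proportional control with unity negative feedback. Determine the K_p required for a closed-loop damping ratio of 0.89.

K_p = 2.95

Closed-loop characteristic equation: s² + 2.8s + K_p·0.84 = 0.
So ω_n = √(0.84K_p) and 2ζω_n = 2.8, giving ζ = 2.8/(2√(0.84K_p)).
Setting ζ = 0.89: √(0.84K_p) = 2.8/(2·0.89) = 1.573, so K_p = 2.474/0.84 = 2.95.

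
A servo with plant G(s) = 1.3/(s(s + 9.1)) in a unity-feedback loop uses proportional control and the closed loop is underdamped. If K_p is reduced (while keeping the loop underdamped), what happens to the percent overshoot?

ζ = 9.1/(2√(1.3K_p)) rises as K_p falls; higher damping means less overshoot.

decrease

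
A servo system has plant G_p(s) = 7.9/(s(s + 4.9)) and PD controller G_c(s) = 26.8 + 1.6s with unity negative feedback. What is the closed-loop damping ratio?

Forward path: (26.8 + 1.6s)·7.9/(s(s+4.9)). The closed-loop characteristic equation is s² + (4.9 + 7.9·1.6)s + 7.9·26.8 = 0.
That is s² + 17.54s + 211.7 = 0, so ω_n = 14.55 rad/s and ζ = 17.54/(2·14.55) = 0.6027.

ζ = 0.603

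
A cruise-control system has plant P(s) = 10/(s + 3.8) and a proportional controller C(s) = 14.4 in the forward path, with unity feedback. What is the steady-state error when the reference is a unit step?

The loop is type 0. Static position error constant K_pos = C(0)·P(0) = 14.4·2.632 = 37.89.
Steady-state error to a unit step: e_ss = 1/(1+K_pos) = 1/38.89 = 0.0257.

0.0257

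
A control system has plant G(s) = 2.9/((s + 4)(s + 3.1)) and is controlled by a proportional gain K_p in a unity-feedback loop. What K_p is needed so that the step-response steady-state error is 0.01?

The loop is type 0, so e_ss(step) = 1/(1 + K_pos) with K_pos = K_p·G(0).
G(0) = 0.2339. Require 1/(1 + K_p·0.2339) = 0.01, so 1 + 0.2339·K_p = 100.
K_p = (100 − 1)/0.2339 = 423.

K_p = 423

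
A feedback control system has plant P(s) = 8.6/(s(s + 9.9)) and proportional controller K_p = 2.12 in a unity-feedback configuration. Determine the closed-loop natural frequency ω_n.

The closed-loop denominator is s(s+9.9) + 2.12·8.6 = s² + 9.9s + 18.23.
Matching s² + 2ζω_n s + ω_n²: ω_n = √18.23 = 4.27 rad/s and 2ζω_n = 9.9, so ζ = 9.9/(2·4.27) = 1.16.

ω_n = 4.27 rad/s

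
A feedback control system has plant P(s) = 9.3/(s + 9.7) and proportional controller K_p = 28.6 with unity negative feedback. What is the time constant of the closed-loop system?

Closed-loop transfer function: T(s) = K_p·P(s)/(1 + K_p·P(s)) = 266/(s + 9.7 + 266) = 266/(s + 275.7).
Time constant τ = 1/275.7 = 0.00363 s.

τ = 0.00363 s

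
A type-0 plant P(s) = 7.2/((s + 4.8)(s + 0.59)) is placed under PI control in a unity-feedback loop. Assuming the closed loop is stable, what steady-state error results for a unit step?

0

The PI controller's integrator makes the forward path type 1, so e_ss to a step is zero.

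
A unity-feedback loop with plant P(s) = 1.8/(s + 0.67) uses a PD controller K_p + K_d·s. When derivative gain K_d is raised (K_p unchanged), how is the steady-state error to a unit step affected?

K_d affects only the transient (the s-coefficient); the DC loop gain, and hence e_ss, depends only on K_p.

unchanged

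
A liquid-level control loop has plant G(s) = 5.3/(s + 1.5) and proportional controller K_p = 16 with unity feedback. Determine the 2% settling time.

T_s ≈ 0.0463 s

Closed-loop transfer function: T(s) = K_p·G(s)/(1 + K_p·G(s)) = 84.8/(s + 1.5 + 84.8) = 84.8/(s + 86.3).
Time constant τ = 1/86.3 = 0.01159 s, so the 2% settling time is about 4τ = 0.0463 s.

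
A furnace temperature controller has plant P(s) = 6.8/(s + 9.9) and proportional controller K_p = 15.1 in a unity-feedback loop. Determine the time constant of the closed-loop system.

Closed-loop transfer function: T(s) = K_p·P(s)/(1 + K_p·P(s)) = 102.7/(s + 9.9 + 102.7) = 102.7/(s + 112.6).
Time constant τ = 1/112.6 = 0.00888 s.

τ = 0.00888 s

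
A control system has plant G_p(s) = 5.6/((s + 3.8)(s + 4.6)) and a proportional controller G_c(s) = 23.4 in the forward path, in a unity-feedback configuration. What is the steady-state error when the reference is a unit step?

0.118

The loop is type 0. Static position error constant K_pos = G_c(0)·G_p(0) = 23.4·0.3204 = 7.497.
Steady-state error to a unit step: e_ss = 1/(1+K_pos) = 1/8.497 = 0.118.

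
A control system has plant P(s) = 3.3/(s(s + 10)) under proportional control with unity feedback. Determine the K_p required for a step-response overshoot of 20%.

K_p = 36.4

From %OS = 100·exp(−πζ/√(1−ζ²)) = 20%, ζ = −ln(0.2)/√(π²+ln²(0.2)) = 0.4559.
Characteristic equation s² + 10s + 3.3K_p = 0 gives ζ = 10/(2√(3.3K_p)).
Setting ζ = 0.4559: √(3.3K_p) = 10/(2·0.4559) = 10.97, so K_p = 120.3/3.3 = 36.4.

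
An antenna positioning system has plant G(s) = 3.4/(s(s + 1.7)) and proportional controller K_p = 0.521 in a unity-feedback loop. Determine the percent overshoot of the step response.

Closed-loop characteristic equation: s² + 1.7s + 1.771 = 0, so ω_n = 1.331 rad/s and ζ = 1.7/(2·1.331) = 0.6386.
%OS = 100·exp(−πζ/√(1−ζ²)) = 100·exp(−π·0.6386/√0.5921) = 7.37%.

7.37%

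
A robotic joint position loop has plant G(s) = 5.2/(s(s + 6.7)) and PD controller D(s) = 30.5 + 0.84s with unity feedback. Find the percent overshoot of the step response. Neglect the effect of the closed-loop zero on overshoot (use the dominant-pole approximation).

21.5%

Forward path: (30.5 + 0.84s)·5.2/(s(s+6.7)). The closed-loop characteristic equation is s² + (6.7 + 5.2·0.84)s + 5.2·30.5 = 0.
That is s² + 11.07s + 158.6 = 0, so ω_n = 12.59 rad/s and ζ = 11.07/(2·12.59) = 0.4394.
%OS = 100·exp(−πζ/√(1−ζ²)) = 21.5%.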